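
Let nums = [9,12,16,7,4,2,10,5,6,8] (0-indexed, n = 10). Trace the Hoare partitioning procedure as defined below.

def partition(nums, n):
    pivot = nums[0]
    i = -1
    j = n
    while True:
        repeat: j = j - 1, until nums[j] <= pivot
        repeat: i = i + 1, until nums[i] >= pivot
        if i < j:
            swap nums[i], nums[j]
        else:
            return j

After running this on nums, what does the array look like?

pivot=9
j stops at 9 (8), i stops at 0 (9); swap ⇒ [8,12,16,7,4,2,10,5,6,9]
j stops at 8 (6), i stops at 1 (12); swap ⇒ [8,6,16,7,4,2,10,5,12,9]
j stops at 7 (5), i stops at 2 (16); swap ⇒ [8,6,5,7,4,2,10,16,12,9]
j stops at 5, i stops at 6; i≥j ⇒ return 5. nums=[8,6,5,7,4,2,10,16,12,9]

[8,6,5,7,4,2,10,16,12,9]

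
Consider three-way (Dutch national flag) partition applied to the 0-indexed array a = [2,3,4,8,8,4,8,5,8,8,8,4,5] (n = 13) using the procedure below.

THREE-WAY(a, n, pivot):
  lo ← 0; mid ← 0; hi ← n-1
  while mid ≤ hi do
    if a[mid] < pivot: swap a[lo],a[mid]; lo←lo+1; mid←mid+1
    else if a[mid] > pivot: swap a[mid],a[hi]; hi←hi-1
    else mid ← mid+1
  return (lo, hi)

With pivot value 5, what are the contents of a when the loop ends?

lo=0 mid=0 hi=12
2<5: swap(0,0), lo=1 mid=1 ⇒ [2,3,4,8,8,4,8,5,8,8,8,4,5]
3<5: swap(1,1), lo=2 mid=2 ⇒ [2,3,4,8,8,4,8,5,8,8,8,4,5]
4<5: swap(2,2), lo=3 mid=3 ⇒ [2,3,4,8,8,4,8,5,8,8,8,4,5]
8>5: swap(3,12), hi=11 ⇒ [2,3,4,5,8,4,8,5,8,8,8,4,8]
5=5: mid=4
8>5: swap(4,11), hi=10 ⇒ [2,3,4,5,4,4,8,5,8,8,8,8,8]
4<5: swap(3,4), lo=4 mid=5 ⇒ [2,3,4,4,5,4,8,5,8,8,8,8,8]
4<5: swap(4,5), lo=5 mid=6 ⇒ [2,3,4,4,4,5,8,5,8,8,8,8,8]
8>5: swap(6,10), hi=9 ⇒ [2,3,4,4,4,5,8,5,8,8,8,8,8]
8>5: swap(6,9), hi=8 ⇒ [2,3,4,4,4,5,8,5,8,8,8,8,8]
8>5: swap(6,8), hi=7 ⇒ [2,3,4,4,4,5,8,5,8,8,8,8,8]
8>5: swap(6,7), hi=6 ⇒ [2,3,4,4,4,5,5,8,8,8,8,8,8]
5=5: mid=7
done. lo=5 hi=6; a=[2,3,4,4,4,5,5,8,8,8,8,8,8]

[2,3,4,4,4,5,5,8,8,8,8,8,8]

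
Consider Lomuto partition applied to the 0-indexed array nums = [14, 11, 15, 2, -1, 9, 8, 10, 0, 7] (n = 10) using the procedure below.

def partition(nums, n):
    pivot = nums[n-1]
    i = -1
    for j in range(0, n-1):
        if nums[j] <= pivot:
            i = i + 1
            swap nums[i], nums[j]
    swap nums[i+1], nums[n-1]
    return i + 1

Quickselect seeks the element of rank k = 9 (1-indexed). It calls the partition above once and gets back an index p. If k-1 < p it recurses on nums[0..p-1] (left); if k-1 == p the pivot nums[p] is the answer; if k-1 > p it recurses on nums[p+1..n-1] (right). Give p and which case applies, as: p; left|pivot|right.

3; right

pivot = nums[9] = 7; i = -1
j=0: nums[0]=14 > 7 → no swap
j=1: nums[1]=11 > 7 → no swap
j=2: nums[2]=15 > 7 → no swap
j=3: nums[3]=2 ≤ 7 → i=0, swap nums[0],nums[3] → [2, 11, 15, 14, -1, 9, 8, 10, 0, 7]
j=4: nums[4]=-1 ≤ 7 → i=1, swap nums[1],nums[4] → [2, -1, 15, 14, 11, 9, 8, 10, 0, 7]
j=5: nums[5]=9 > 7 → no swap
j=6: nums[6]=8 > 7 → no swap
j=7: nums[7]=10 > 7 → no swap
j=8: nums[8]=0 ≤ 7 → i=2, swap nums[2],nums[8] → [2, -1, 0, 14, 11, 9, 8, 10, 15, 7]
final swap nums[3],nums[9] → [2, -1, 0, 7, 11, 9, 8, 10, 15, 14]; return 3
p = 3; k-1 = 8 > 3 ⇒ right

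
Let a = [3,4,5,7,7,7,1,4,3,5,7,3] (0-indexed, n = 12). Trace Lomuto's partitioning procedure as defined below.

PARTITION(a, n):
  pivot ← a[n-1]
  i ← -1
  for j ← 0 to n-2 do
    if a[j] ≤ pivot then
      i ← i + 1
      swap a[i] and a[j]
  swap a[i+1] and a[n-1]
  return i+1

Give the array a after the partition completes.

[3,1,3,3,7,7,4,4,5,5,7,7]

pivot = a[11] = 3; i = -1
j=0: a[0]=3 ≤ 3 → i=0, swap a[0],a[0] (no change) → [3,4,5,7,7,7,1,4,3,5,7,3]
j=1: a[1]=4 > 3 → no swap
j=2: a[2]=5 > 3 → no swap
j=3: a[3]=7 > 3 → no swap
j=4: a[4]=7 > 3 → no swap
j=5: a[5]=7 > 3 → no swap
j=6: a[6]=1 ≤ 3 → i=1, swap a[1],a[6] → [3,1,5,7,7,7,4,4,3,5,7,3]
j=7: a[7]=4 > 3 → no swap
j=8: a[8]=3 ≤ 3 → i=2, swap a[2],a[8] → [3,1,3,7,7,7,4,4,5,5,7,3]
j=9: a[9]=5 > 3 → no swap
j=10: a[10]=7 > 3 → no swap
final swap a[3],a[11] → [3,1,3,3,7,7,4,4,5,5,7,7]; return 3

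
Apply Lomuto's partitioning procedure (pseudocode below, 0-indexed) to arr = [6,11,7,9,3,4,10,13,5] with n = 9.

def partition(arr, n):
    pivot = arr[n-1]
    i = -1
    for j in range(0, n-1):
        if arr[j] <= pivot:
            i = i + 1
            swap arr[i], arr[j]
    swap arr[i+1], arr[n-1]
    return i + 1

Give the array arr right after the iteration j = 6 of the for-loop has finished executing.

pivot=5, i=-1
j=0: 6>5, skip
j=1: 11>5, skip
j=2: 7>5, skip
j=3: 9>5, skip
j=4: 3≤5, i=0, swap(0,4) ⇒ [3,11,7,9,6,4,10,13,5]
j=5: 4≤5, i=1, swap(1,5) ⇒ [3,4,7,9,6,11,10,13,5]
j=6: 10>5, skip
(after j=6) arr = [3,4,7,9,6,11,10,13,5]

[3,4,7,9,6,11,10,13,5]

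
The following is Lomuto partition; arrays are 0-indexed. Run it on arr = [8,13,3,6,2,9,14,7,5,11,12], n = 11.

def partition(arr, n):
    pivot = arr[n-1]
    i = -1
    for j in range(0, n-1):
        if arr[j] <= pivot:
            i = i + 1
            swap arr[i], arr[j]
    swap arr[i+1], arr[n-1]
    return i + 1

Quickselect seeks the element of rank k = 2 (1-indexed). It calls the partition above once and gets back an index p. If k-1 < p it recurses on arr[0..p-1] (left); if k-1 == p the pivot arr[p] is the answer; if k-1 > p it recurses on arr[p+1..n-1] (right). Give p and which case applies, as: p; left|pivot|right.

8; left

pivot=12, i=-1
j=0: 8≤12, i=0, swap(0,0) ⇒ [8,13,3,6,2,9,14,7,5,11,12]
j=1: 13>12, skip
j=2: 3≤12, i=1, swap(1,2) ⇒ [8,3,13,6,2,9,14,7,5,11,12]
j=3: 6≤12, i=2, swap(2,3) ⇒ [8,3,6,13,2,9,14,7,5,11,12]
j=4: 2≤12, i=3, swap(3,4) ⇒ [8,3,6,2,13,9,14,7,5,11,12]
j=5: 9≤12, i=4, swap(4,5) ⇒ [8,3,6,2,9,13,14,7,5,11,12]
j=6: 14>12, skip
j=7: 7≤12, i=5, swap(5,7) ⇒ [8,3,6,2,9,7,14,13,5,11,12]
j=8: 5≤12, i=6, swap(6,8) ⇒ [8,3,6,2,9,7,5,13,14,11,12]
j=9: 11≤12, i=7, swap(7,9) ⇒ [8,3,6,2,9,7,5,11,14,13,12]
swap(8,10) ⇒ [8,3,6,2,9,7,5,11,12,13,14]; return 8
p = 8; k-1 = 1 < 8 ⇒ left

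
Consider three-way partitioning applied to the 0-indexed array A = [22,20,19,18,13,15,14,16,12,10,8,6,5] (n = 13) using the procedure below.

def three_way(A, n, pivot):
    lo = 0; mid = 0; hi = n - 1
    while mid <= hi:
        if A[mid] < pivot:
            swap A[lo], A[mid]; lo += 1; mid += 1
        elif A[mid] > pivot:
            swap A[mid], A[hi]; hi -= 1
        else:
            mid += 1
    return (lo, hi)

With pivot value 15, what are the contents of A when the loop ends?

[5,6,8,10,13,14,12,15,16,18,19,20,22]

lo=0 mid=0 hi=12
22>15: swap(0,12), hi=11 ⇒ [5,20,19,18,13,15,14,16,12,10,8,6,22]
5<15: swap(0,0), lo=1 mid=1 ⇒ [5,20,19,18,13,15,14,16,12,10,8,6,22]
20>15: swap(1,11), hi=10 ⇒ [5,6,19,18,13,15,14,16,12,10,8,20,22]
6<15: swap(1,1), lo=2 mid=2 ⇒ [5,6,19,18,13,15,14,16,12,10,8,20,22]
19>15: swap(2,10), hi=9 ⇒ [5,6,8,18,13,15,14,16,12,10,19,20,22]
8<15: swap(2,2), lo=3 mid=3 ⇒ [5,6,8,18,13,15,14,16,12,10,19,20,22]
18>15: swap(3,9), hi=8 ⇒ [5,6,8,10,13,15,14,16,12,18,19,20,22]
10<15: swap(3,3), lo=4 mid=4 ⇒ [5,6,8,10,13,15,14,16,12,18,19,20,22]
13<15: swap(4,4), lo=5 mid=5 ⇒ [5,6,8,10,13,15,14,16,12,18,19,20,22]
15=15: mid=6
14<15: swap(5,6), lo=6 mid=7 ⇒ [5,6,8,10,13,14,15,16,12,18,19,20,22]
16>15: swap(7,8), hi=7 ⇒ [5,6,8,10,13,14,15,12,16,18,19,20,22]
12<15: swap(6,7), lo=7 mid=8 ⇒ [5,6,8,10,13,14,12,15,16,18,19,20,22]
done. lo=7 hi=7; A=[5,6,8,10,13,14,12,15,16,18,19,20,22]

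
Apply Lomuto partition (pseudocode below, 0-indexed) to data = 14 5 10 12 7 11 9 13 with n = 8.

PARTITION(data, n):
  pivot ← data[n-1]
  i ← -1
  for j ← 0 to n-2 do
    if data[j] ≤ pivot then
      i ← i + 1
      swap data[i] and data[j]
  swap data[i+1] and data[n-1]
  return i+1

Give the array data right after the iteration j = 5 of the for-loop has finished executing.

5 10 12 7 11 14 9 13

pivot = data[7] = 13; i = -1
j=0: data[0]=14 > 13 → no swap
j=1: data[1]=5 ≤ 13 → i=0, swap data[0],data[1] → 5 14 10 12 7 11 9 13
j=2: data[2]=10 ≤ 13 → i=1, swap data[1],data[2] → 5 10 14 12 7 11 9 13
j=3: data[3]=12 ≤ 13 → i=2, swap data[2],data[3] → 5 10 12 14 7 11 9 13
j=4: data[4]=7 ≤ 13 → i=3, swap data[3],data[4] → 5 10 12 7 14 11 9 13
j=5: data[5]=11 ≤ 13 → i=4, swap data[4],data[5] → 5 10 12 7 11 14 9 13
(after j=5) data = 5 10 12 7 11 14 9 13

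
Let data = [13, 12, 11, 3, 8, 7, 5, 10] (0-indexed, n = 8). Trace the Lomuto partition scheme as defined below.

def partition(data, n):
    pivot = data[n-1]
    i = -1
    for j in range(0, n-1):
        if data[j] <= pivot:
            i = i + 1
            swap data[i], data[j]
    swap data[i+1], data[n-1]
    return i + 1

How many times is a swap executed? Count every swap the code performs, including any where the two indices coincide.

pivot=10, i=-1
j=0: 13>10, skip
j=1: 12>10, skip
j=2: 11>10, skip
j=3: 3≤10, i=0, swap(0,3) ⇒ [3, 12, 11, 13, 8, 7, 5, 10]
j=4: 8≤10, i=1, swap(1,4) ⇒ [3, 8, 11, 13, 12, 7, 5, 10]
j=5: 7≤10, i=2, swap(2,5) ⇒ [3, 8, 7, 13, 12, 11, 5, 10]
j=6: 5≤10, i=3, swap(3,6) ⇒ [3, 8, 7, 5, 12, 11, 13, 10]
swap(4,7) ⇒ [3, 8, 7, 5, 10, 11, 13, 12]; return 4

5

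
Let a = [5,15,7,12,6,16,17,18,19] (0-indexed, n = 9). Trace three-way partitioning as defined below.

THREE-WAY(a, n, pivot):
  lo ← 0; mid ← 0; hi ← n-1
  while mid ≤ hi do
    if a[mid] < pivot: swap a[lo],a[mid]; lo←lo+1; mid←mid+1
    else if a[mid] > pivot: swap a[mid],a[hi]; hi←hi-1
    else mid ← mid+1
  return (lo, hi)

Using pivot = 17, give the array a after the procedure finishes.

[5,15,7,12,6,16,17,19,18]

lo=0 mid=0 hi=8
5<17: swap(0,0), lo=1 mid=1 ⇒ [5,15,7,12,6,16,17,18,19]
15<17: swap(1,1), lo=2 mid=2 ⇒ [5,15,7,12,6,16,17,18,19]
7<17: swap(2,2), lo=3 mid=3 ⇒ [5,15,7,12,6,16,17,18,19]
12<17: swap(3,3), lo=4 mid=4 ⇒ [5,15,7,12,6,16,17,18,19]
6<17: swap(4,4), lo=5 mid=5 ⇒ [5,15,7,12,6,16,17,18,19]
16<17: swap(5,5), lo=6 mid=6 ⇒ [5,15,7,12,6,16,17,18,19]
17=17: mid=7
18>17: swap(7,8), hi=7 ⇒ [5,15,7,12,6,16,17,19,18]
19>17: swap(7,7), hi=6 ⇒ [5,15,7,12,6,16,17,19,18]
done. lo=6 hi=6; a=[5,15,7,12,6,16,17,19,18]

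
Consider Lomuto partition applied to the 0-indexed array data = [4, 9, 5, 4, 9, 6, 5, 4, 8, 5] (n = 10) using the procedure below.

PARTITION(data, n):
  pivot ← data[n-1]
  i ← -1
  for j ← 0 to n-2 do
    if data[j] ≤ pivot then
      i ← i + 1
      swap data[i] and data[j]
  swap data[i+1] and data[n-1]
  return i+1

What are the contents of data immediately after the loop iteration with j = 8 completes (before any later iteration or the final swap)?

pivot=5, i=-1
j=0: 4≤5, i=0, swap(0,0) ⇒ [4, 9, 5, 4, 9, 6, 5, 4, 8, 5]
j=1: 9>5, skip
j=2: 5≤5, i=1, swap(1,2) ⇒ [4, 5, 9, 4, 9, 6, 5, 4, 8, 5]
j=3: 4≤5, i=2, swap(2,3) ⇒ [4, 5, 4, 9, 9, 6, 5, 4, 8, 5]
j=4: 9>5, skip
j=5: 6>5, skip
j=6: 5≤5, i=3, swap(3,6) ⇒ [4, 5, 4, 5, 9, 6, 9, 4, 8, 5]
j=7: 4≤5, i=4, swap(4,7) ⇒ [4, 5, 4, 5, 4, 6, 9, 9, 8, 5]
j=8: 8>5, skip
(after j=8) data = [4, 5, 4, 5, 4, 6, 9, 9, 8, 5]

[4, 5, 4, 5, 4, 6, 9, 9, 8, 5]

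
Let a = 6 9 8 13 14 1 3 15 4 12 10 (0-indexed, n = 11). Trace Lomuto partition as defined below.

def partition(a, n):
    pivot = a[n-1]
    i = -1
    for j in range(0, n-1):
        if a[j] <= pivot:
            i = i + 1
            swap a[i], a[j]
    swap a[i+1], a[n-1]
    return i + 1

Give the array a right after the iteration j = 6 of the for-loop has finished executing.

6 9 8 1 3 13 14 15 4 12 10

pivot = a[10] = 10; i = -1
j=0: a[0]=6 ≤ 10 → i=0, swap a[0],a[0] (no change) → 6 9 8 13 14 1 3 15 4 12 10
j=1: a[1]=9 ≤ 10 → i=1, swap a[1],a[1] (no change) → 6 9 8 13 14 1 3 15 4 12 10
j=2: a[2]=8 ≤ 10 → i=2, swap a[2],a[2] (no change) → 6 9 8 13 14 1 3 15 4 12 10
j=3: a[3]=13 > 10 → no swap
j=4: a[4]=14 > 10 → no swap
j=5: a[5]=1 ≤ 10 → i=3, swap a[3],a[5] → 6 9 8 1 14 13 3 15 4 12 10
j=6: a[6]=3 ≤ 10 → i=4, swap a[4],a[6] → 6 9 8 1 3 13 14 15 4 12 10
(after j=6) a = 6 9 8 1 3 13 14 15 4 12 10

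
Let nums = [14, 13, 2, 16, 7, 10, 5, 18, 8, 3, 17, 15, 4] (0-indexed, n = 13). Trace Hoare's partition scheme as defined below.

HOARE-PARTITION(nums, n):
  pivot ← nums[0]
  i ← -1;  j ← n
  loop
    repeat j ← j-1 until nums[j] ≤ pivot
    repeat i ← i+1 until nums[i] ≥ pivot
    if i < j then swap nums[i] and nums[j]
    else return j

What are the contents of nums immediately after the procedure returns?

[4, 13, 2, 3, 7, 10, 5, 8, 18, 16, 17, 15, 14]

pivot = nums[0] = 14; i = -1, j = 13
j→12 (nums[12]=4≤14), i→0 (nums[0]=14≥14); i<j, swap → [4, 13, 2, 16, 7, 10, 5, 18, 8, 3, 17, 15, 14]
j→9 (nums[9]=3≤14), i→3 (nums[3]=16≥14); i<j, swap → [4, 13, 2, 3, 7, 10, 5, 18, 8, 16, 17, 15, 14]
j→8 (nums[8]=8≤14), i→7 (nums[7]=18≥14); i<j, swap → [4, 13, 2, 3, 7, 10, 5, 8, 18, 16, 17, 15, 14]
j→7, i→8; i≥j, return j=7. nums = [4, 13, 2, 3, 7, 10, 5, 8, 18, 16, 17, 15, 14]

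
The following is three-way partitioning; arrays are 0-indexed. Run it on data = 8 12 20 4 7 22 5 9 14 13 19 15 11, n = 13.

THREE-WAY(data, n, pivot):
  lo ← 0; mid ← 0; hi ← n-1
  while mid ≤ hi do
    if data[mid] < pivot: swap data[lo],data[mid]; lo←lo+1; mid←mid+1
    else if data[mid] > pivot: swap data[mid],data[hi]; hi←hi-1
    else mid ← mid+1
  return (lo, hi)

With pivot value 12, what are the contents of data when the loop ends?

pivot = 12; lo=0, mid=0, hi=12
data[mid]=8<12: swap data[0],data[0]; lo=1,mid=1 → 8 12 20 4 7 22 5 9 14 13 19 15 11
data[mid]=12=12: mid=2
data[mid]=20>12: swap data[2],data[12]; hi=11 → 8 12 11 4 7 22 5 9 14 13 19 15 20
data[mid]=11<12: swap data[1],data[2]; lo=2,mid=3 → 8 11 12 4 7 22 5 9 14 13 19 15 20
data[mid]=4<12: swap data[2],data[3]; lo=3,mid=4 → 8 11 4 12 7 22 5 9 14 13 19 15 20
data[mid]=7<12: swap data[3],data[4]; lo=4,mid=5 → 8 11 4 7 12 22 5 9 14 13 19 15 20
data[mid]=22>12: swap data[5],data[11]; hi=10 → 8 11 4 7 12 15 5 9 14 13 19 22 20
data[mid]=15>12: swap data[5],data[10]; hi=9 → 8 11 4 7 12 19 5 9 14 13 15 22 20
data[mid]=19>12: swap data[5],data[9]; hi=8 → 8 11 4 7 12 13 5 9 14 19 15 22 20
data[mid]=13>12: swap data[5],data[8]; hi=7 → 8 11 4 7 12 14 5 9 13 19 15 22 20
data[mid]=14>12: swap data[5],data[7]; hi=6 → 8 11 4 7 12 9 5 14 13 19 15 22 20
data[mid]=9<12: swap data[4],data[5]; lo=5,mid=6 → 8 11 4 7 9 12 5 14 13 19 15 22 20
data[mid]=5<12: swap data[5],data[6]; lo=6,mid=7 → 8 11 4 7 9 5 12 14 13 19 15 22 20
end: lo=6, hi=6; data = 8 11 4 7 9 5 12 14 13 19 15 22 20

8 11 4 7 9 5 12 14 13 19 15 22 20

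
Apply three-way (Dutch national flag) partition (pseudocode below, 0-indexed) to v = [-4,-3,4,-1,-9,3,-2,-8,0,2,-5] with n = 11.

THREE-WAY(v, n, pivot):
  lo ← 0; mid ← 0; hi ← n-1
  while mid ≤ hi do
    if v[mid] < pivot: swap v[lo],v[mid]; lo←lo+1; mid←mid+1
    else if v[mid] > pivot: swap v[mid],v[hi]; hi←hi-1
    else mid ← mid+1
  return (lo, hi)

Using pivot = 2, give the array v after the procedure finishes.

lo=0 mid=0 hi=10
-4<2: swap(0,0), lo=1 mid=1 ⇒ [-4,-3,4,-1,-9,3,-2,-8,0,2,-5]
-3<2: swap(1,1), lo=2 mid=2 ⇒ [-4,-3,4,-1,-9,3,-2,-8,0,2,-5]
4>2: swap(2,10), hi=9 ⇒ [-4,-3,-5,-1,-9,3,-2,-8,0,2,4]
-5<2: swap(2,2), lo=3 mid=3 ⇒ [-4,-3,-5,-1,-9,3,-2,-8,0,2,4]
-1<2: swap(3,3), lo=4 mid=4 ⇒ [-4,-3,-5,-1,-9,3,-2,-8,0,2,4]
-9<2: swap(4,4), lo=5 mid=5 ⇒ [-4,-3,-5,-1,-9,3,-2,-8,0,2,4]
3>2: swap(5,9), hi=8 ⇒ [-4,-3,-5,-1,-9,2,-2,-8,0,3,4]
2=2: mid=6
-2<2: swap(5,6), lo=6 mid=7 ⇒ [-4,-3,-5,-1,-9,-2,2,-8,0,3,4]
-8<2: swap(6,7), lo=7 mid=8 ⇒ [-4,-3,-5,-1,-9,-2,-8,2,0,3,4]
0<2: swap(7,8), lo=8 mid=9 ⇒ [-4,-3,-5,-1,-9,-2,-8,0,2,3,4]
done. lo=8 hi=8; v=[-4,-3,-5,-1,-9,-2,-8,0,2,3,4]

[-4,-3,-5,-1,-9,-2,-8,0,2,3,4]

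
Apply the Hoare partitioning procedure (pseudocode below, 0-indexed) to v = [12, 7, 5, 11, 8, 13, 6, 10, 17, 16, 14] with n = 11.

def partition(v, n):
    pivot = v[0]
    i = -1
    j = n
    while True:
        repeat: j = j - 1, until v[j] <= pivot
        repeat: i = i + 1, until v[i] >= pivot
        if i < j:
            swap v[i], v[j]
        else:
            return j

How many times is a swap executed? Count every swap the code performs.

pivot = v[0] = 12; i = -1, j = 11
j→7 (v[7]=10≤12), i→0 (v[0]=12≥12); i<j, swap → [10, 7, 5, 11, 8, 13, 6, 12, 17, 16, 14]
j→6 (v[6]=6≤12), i→5 (v[5]=13≥12); i<j, swap → [10, 7, 5, 11, 8, 6, 13, 12, 17, 16, 14]
j→5, i→6; i≥j, return j=5. v = [10, 7, 5, 11, 8, 6, 13, 12, 17, 16, 14]

2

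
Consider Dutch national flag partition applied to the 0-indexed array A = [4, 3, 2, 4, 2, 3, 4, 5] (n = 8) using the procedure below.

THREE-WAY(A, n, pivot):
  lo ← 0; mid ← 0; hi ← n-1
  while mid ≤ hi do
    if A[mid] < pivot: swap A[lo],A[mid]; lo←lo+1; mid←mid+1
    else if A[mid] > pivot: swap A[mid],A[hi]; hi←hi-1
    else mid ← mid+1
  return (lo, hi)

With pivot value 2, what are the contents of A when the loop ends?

[2, 2, 4, 3, 3, 4, 5, 4]

pivot = 2; lo=0, mid=0, hi=7
A[mid]=4>2: swap A[0],A[7]; hi=6 → [5, 3, 2, 4, 2, 3, 4, 4]
A[mid]=5>2: swap A[0],A[6]; hi=5 → [4, 3, 2, 4, 2, 3, 5, 4]
A[mid]=4>2: swap A[0],A[5]; hi=4 → [3, 3, 2, 4, 2, 4, 5, 4]
A[mid]=3>2: swap A[0],A[4]; hi=3 → [2, 3, 2, 4, 3, 4, 5, 4]
A[mid]=2=2: mid=1
A[mid]=3>2: swap A[1],A[3]; hi=2 → [2, 4, 2, 3, 3, 4, 5, 4]
A[mid]=4>2: swap A[1],A[2]; hi=1 → [2, 2, 4, 3, 3, 4, 5, 4]
A[mid]=2=2: mid=2
end: lo=0, hi=1; A = [2, 2, 4, 3, 3, 4, 5, 4]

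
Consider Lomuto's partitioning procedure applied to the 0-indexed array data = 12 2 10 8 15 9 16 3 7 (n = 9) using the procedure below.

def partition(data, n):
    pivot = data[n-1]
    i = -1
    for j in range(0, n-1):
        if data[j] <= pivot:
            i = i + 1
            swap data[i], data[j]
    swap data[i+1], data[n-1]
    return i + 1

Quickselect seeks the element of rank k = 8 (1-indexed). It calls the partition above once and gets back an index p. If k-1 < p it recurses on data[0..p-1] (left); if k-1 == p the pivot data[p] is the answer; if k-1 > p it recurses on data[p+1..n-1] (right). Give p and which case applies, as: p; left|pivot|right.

pivot = data[8] = 7; i = -1
j=0: data[0]=12 > 7 → no swap
j=1: data[1]=2 ≤ 7 → i=0, swap data[0],data[1] → 2 12 10 8 15 9 16 3 7
j=2: data[2]=10 > 7 → no swap
j=3: data[3]=8 > 7 → no swap
j=4: data[4]=15 > 7 → no swap
j=5: data[5]=9 > 7 → no swap
j=6: data[6]=16 > 7 → no swap
j=7: data[7]=3 ≤ 7 → i=1, swap data[1],data[7] → 2 3 10 8 15 9 16 12 7
final swap data[2],data[8] → 2 3 7 8 15 9 16 12 10; return 2
p = 2; k-1 = 7 > 2 ⇒ right

2; right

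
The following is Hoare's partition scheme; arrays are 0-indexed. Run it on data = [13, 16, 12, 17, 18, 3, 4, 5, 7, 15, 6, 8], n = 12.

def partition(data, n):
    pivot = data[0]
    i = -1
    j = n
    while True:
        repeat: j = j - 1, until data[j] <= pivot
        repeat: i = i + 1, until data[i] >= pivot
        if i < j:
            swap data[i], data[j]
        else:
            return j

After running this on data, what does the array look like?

pivot=13
j stops at 11 (8), i stops at 0 (13); swap ⇒ [8, 16, 12, 17, 18, 3, 4, 5, 7, 15, 6, 13]
j stops at 10 (6), i stops at 1 (16); swap ⇒ [8, 6, 12, 17, 18, 3, 4, 5, 7, 15, 16, 13]
j stops at 8 (7), i stops at 3 (17); swap ⇒ [8, 6, 12, 7, 18, 3, 4, 5, 17, 15, 16, 13]
j stops at 7 (5), i stops at 4 (18); swap ⇒ [8, 6, 12, 7, 5, 3, 4, 18, 17, 15, 16, 13]
j stops at 6, i stops at 7; i≥j ⇒ return 6. data=[8, 6, 12, 7, 5, 3, 4, 18, 17, 15, 16, 13]

[8, 6, 12, 7, 5, 3, 4, 18, 17, 15, 16, 13]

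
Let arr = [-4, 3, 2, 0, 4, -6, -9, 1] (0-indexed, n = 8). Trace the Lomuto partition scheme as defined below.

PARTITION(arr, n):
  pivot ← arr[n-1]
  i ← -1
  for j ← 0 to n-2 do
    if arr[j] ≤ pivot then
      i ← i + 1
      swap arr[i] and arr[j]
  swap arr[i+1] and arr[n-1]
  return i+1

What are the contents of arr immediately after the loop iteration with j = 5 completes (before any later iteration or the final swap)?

pivot = arr[7] = 1; i = -1
j=0: arr[0]=-4 ≤ 1 → i=0, swap arr[0],arr[0] (no change) → [-4, 3, 2, 0, 4, -6, -9, 1]
j=1: arr[1]=3 > 1 → no swap
j=2: arr[2]=2 > 1 → no swap
j=3: arr[3]=0 ≤ 1 → i=1, swap arr[1],arr[3] → [-4, 0, 2, 3, 4, -6, -9, 1]
j=4: arr[4]=4 > 1 → no swap
j=5: arr[5]=-6 ≤ 1 → i=2, swap arr[2],arr[5] → [-4, 0, -6, 3, 4, 2, -9, 1]
(after j=5) arr = [-4, 0, -6, 3, 4, 2, -9, 1]

[-4, 0, -6, 3, 4, 2, -9, 1]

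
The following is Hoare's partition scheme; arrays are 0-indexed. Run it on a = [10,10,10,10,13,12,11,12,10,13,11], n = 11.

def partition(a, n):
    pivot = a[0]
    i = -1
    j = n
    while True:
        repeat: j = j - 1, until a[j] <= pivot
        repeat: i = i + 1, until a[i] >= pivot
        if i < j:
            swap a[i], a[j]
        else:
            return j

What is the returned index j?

2

pivot = a[0] = 10; i = -1, j = 11
j→8 (a[8]=10≤10), i→0 (a[0]=10≥10); i<j, swap → [10,10,10,10,13,12,11,12,10,13,11]
j→3 (a[3]=10≤10), i→1 (a[1]=10≥10); i<j, swap → [10,10,10,10,13,12,11,12,10,13,11]
j→2, i→2; i≥j, return j=2. a = [10,10,10,10,13,12,11,12,10,13,11]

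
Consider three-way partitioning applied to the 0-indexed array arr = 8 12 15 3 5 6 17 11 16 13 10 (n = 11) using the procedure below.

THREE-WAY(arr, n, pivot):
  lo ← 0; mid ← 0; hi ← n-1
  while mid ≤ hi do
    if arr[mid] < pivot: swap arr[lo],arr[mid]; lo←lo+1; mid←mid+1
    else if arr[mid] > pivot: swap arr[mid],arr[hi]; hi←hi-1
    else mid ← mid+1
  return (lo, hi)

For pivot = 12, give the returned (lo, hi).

pivot = 12; lo=0, mid=0, hi=10
arr[mid]=8<12: swap arr[0],arr[0]; lo=1,mid=1 → 8 12 15 3 5 6 17 11 16 13 10
arr[mid]=12=12: mid=2
arr[mid]=15>12: swap arr[2],arr[10]; hi=9 → 8 12 10 3 5 6 17 11 16 13 15
arr[mid]=10<12: swap arr[1],arr[2]; lo=2,mid=3 → 8 10 12 3 5 6 17 11 16 13 15
arr[mid]=3<12: swap arr[2],arr[3]; lo=3,mid=4 → 8 10 3 12 5 6 17 11 16 13 15
arr[mid]=5<12: swap arr[3],arr[4]; lo=4,mid=5 → 8 10 3 5 12 6 17 11 16 13 15
arr[mid]=6<12: swap arr[4],arr[5]; lo=5,mid=6 → 8 10 3 5 6 12 17 11 16 13 15
arr[mid]=17>12: swap arr[6],arr[9]; hi=8 → 8 10 3 5 6 12 13 11 16 17 15
arr[mid]=13>12: swap arr[6],arr[8]; hi=7 → 8 10 3 5 6 12 16 11 13 17 15
arr[mid]=16>12: swap arr[6],arr[7]; hi=6 → 8 10 3 5 6 12 11 16 13 17 15
arr[mid]=11<12: swap arr[5],arr[6]; lo=6,mid=7 → 8 10 3 5 6 11 12 16 13 17 15
end: lo=6, hi=6; arr = 8 10 3 5 6 11 12 16 13 17 15

(6, 6)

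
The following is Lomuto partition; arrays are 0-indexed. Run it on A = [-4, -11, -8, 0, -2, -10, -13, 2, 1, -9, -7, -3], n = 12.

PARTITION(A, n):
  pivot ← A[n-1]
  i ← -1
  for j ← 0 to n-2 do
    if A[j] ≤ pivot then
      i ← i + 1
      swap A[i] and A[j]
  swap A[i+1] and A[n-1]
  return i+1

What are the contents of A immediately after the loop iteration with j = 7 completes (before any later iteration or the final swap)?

[-4, -11, -8, -10, -13, 0, -2, 2, 1, -9, -7, -3]

pivot = A[11] = -3; i = -1
j=0: A[0]=-4 ≤ -3 → i=0, swap A[0],A[0] (no change) → [-4, -11, -8, 0, -2, -10, -13, 2, 1, -9, -7, -3]
j=1: A[1]=-11 ≤ -3 → i=1, swap A[1],A[1] (no change) → [-4, -11, -8, 0, -2, -10, -13, 2, 1, -9, -7, -3]
j=2: A[2]=-8 ≤ -3 → i=2, swap A[2],A[2] (no change) → [-4, -11, -8, 0, -2, -10, -13, 2, 1, -9, -7, -3]
j=3: A[3]=0 > -3 → no swap
j=4: A[4]=-2 > -3 → no swap
j=5: A[5]=-10 ≤ -3 → i=3, swap A[3],A[5] → [-4, -11, -8, -10, -2, 0, -13, 2, 1, -9, -7, -3]
j=6: A[6]=-13 ≤ -3 → i=4, swap A[4],A[6] → [-4, -11, -8, -10, -13, 0, -2, 2, 1, -9, -7, -3]
j=7: A[7]=2 > -3 → no swap
(after j=7) A = [-4, -11, -8, -10, -13, 0, -2, 2, 1, -9, -7, -3]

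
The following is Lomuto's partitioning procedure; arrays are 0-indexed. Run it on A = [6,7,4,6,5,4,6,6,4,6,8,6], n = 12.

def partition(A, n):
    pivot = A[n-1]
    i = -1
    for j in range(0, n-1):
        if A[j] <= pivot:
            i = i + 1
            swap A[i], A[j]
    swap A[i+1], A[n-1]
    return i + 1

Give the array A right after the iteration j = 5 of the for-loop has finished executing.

pivot=6, i=-1
j=0: 6≤6, i=0, swap(0,0) ⇒ [6,7,4,6,5,4,6,6,4,6,8,6]
j=1: 7>6, skip
j=2: 4≤6, i=1, swap(1,2) ⇒ [6,4,7,6,5,4,6,6,4,6,8,6]
j=3: 6≤6, i=2, swap(2,3) ⇒ [6,4,6,7,5,4,6,6,4,6,8,6]
j=4: 5≤6, i=3, swap(3,4) ⇒ [6,4,6,5,7,4,6,6,4,6,8,6]
j=5: 4≤6, i=4, swap(4,5) ⇒ [6,4,6,5,4,7,6,6,4,6,8,6]
(after j=5) A = [6,4,6,5,4,7,6,6,4,6,8,6]

[6,4,6,5,4,7,6,6,4,6,8,6]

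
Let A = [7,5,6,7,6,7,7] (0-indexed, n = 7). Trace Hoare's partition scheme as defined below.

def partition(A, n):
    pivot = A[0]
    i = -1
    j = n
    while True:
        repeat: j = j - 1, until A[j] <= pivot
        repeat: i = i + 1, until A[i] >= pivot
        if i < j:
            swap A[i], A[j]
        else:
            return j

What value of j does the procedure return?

pivot=7
j stops at 6 (7), i stops at 0 (7); swap ⇒ [7,5,6,7,6,7,7]
j stops at 5 (7), i stops at 3 (7); swap ⇒ [7,5,6,7,6,7,7]
j stops at 4, i stops at 5; i≥j ⇒ return 4. A=[7,5,6,7,6,7,7]

4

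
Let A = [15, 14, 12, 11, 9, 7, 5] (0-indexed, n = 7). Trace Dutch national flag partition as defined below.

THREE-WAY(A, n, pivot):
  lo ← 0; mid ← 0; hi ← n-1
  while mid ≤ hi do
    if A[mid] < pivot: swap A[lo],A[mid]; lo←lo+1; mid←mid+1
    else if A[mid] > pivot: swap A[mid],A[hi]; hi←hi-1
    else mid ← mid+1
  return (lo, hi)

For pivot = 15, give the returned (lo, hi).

(6, 6)

lo=0 mid=0 hi=6
15=15: mid=1
14<15: swap(0,1), lo=1 mid=2 ⇒ [14, 15, 12, 11, 9, 7, 5]
12<15: swap(1,2), lo=2 mid=3 ⇒ [14, 12, 15, 11, 9, 7, 5]
11<15: swap(2,3), lo=3 mid=4 ⇒ [14, 12, 11, 15, 9, 7, 5]
9<15: swap(3,4), lo=4 mid=5 ⇒ [14, 12, 11, 9, 15, 7, 5]
7<15: swap(4,5), lo=5 mid=6 ⇒ [14, 12, 11, 9, 7, 15, 5]
5<15: swap(5,6), lo=6 mid=7 ⇒ [14, 12, 11, 9, 7, 5, 15]
done. lo=6 hi=6; A=[14, 12, 11, 9, 7, 5, 15]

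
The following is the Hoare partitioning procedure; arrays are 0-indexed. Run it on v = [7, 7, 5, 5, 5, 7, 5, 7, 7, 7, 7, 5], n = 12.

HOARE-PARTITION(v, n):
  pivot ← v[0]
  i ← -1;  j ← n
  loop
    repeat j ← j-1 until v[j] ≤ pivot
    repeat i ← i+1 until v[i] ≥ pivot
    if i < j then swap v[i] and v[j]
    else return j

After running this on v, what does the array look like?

[5, 7, 5, 5, 5, 7, 5, 7, 7, 7, 7, 7]

pivot = v[0] = 7; i = -1, j = 12
j→11 (v[11]=5≤7), i→0 (v[0]=7≥7); i<j, swap → [5, 7, 5, 5, 5, 7, 5, 7, 7, 7, 7, 7]
j→10 (v[10]=7≤7), i→1 (v[1]=7≥7); i<j, swap → [5, 7, 5, 5, 5, 7, 5, 7, 7, 7, 7, 7]
j→9 (v[9]=7≤7), i→5 (v[5]=7≥7); i<j, swap → [5, 7, 5, 5, 5, 7, 5, 7, 7, 7, 7, 7]
j→8 (v[8]=7≤7), i→7 (v[7]=7≥7); i<j, swap → [5, 7, 5, 5, 5, 7, 5, 7, 7, 7, 7, 7]
j→7, i→8; i≥j, return j=7. v = [5, 7, 5, 5, 5, 7, 5, 7, 7, 7, 7, 7]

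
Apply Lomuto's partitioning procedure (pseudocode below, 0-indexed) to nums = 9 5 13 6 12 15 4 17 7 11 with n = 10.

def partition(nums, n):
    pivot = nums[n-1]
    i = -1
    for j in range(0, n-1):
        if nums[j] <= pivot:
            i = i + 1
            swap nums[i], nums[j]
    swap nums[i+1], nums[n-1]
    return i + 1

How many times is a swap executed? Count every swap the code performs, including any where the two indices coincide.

6

pivot = nums[9] = 11; i = -1
j=0: nums[0]=9 ≤ 11 → i=0, swap nums[0],nums[0] (no change) → 9 5 13 6 12 15 4 17 7 11
j=1: nums[1]=5 ≤ 11 → i=1, swap nums[1],nums[1] (no change) → 9 5 13 6 12 15 4 17 7 11
j=2: nums[2]=13 > 11 → no swap
j=3: nums[3]=6 ≤ 11 → i=2, swap nums[2],nums[3] → 9 5 6 13 12 15 4 17 7 11
j=4: nums[4]=12 > 11 → no swap
j=5: nums[5]=15 > 11 → no swap
j=6: nums[6]=4 ≤ 11 → i=3, swap nums[3],nums[6] → 9 5 6 4 12 15 13 17 7 11
j=7: nums[7]=17 > 11 → no swap
j=8: nums[8]=7 ≤ 11 → i=4, swap nums[4],nums[8] → 9 5 6 4 7 15 13 17 12 11
final swap nums[5],nums[9] → 9 5 6 4 7 11 13 17 12 15; return 5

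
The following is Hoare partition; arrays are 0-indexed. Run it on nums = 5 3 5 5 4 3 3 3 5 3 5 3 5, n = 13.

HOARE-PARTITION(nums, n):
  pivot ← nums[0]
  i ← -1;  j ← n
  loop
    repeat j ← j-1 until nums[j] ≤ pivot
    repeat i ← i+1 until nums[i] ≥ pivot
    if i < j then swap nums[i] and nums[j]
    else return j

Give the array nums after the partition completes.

pivot=5
j stops at 12 (5), i stops at 0 (5); swap ⇒ 5 3 5 5 4 3 3 3 5 3 5 3 5
j stops at 11 (3), i stops at 2 (5); swap ⇒ 5 3 3 5 4 3 3 3 5 3 5 5 5
j stops at 10 (5), i stops at 3 (5); swap ⇒ 5 3 3 5 4 3 3 3 5 3 5 5 5
j stops at 9 (3), i stops at 8 (5); swap ⇒ 5 3 3 5 4 3 3 3 3 5 5 5 5
j stops at 8, i stops at 9; i≥j ⇒ return 8. nums=5 3 3 5 4 3 3 3 3 5 5 5 5

5 3 3 5 4 3 3 3 3 5 5 5 5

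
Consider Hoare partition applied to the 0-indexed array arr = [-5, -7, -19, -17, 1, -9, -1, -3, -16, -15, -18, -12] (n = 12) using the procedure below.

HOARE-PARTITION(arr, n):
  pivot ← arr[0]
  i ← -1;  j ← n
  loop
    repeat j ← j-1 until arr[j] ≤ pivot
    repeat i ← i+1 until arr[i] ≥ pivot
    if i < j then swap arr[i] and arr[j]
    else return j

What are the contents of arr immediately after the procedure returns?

[-12, -7, -19, -17, -18, -9, -15, -16, -3, -1, 1, -5]

pivot = arr[0] = -5; i = -1, j = 12
j→11 (arr[11]=-12≤-5), i→0 (arr[0]=-5≥-5); i<j, swap → [-12, -7, -19, -17, 1, -9, -1, -3, -16, -15, -18, -5]
j→10 (arr[10]=-18≤-5), i→4 (arr[4]=1≥-5); i<j, swap → [-12, -7, -19, -17, -18, -9, -1, -3, -16, -15, 1, -5]
j→9 (arr[9]=-15≤-5), i→6 (arr[6]=-1≥-5); i<j, swap → [-12, -7, -19, -17, -18, -9, -15, -3, -16, -1, 1, -5]
j→8 (arr[8]=-16≤-5), i→7 (arr[7]=-3≥-5); i<j, swap → [-12, -7, -19, -17, -18, -9, -15, -16, -3, -1, 1, -5]
j→7, i→8; i≥j, return j=7. arr = [-12, -7, -19, -17, -18, -9, -15, -16, -3, -1, 1, -5]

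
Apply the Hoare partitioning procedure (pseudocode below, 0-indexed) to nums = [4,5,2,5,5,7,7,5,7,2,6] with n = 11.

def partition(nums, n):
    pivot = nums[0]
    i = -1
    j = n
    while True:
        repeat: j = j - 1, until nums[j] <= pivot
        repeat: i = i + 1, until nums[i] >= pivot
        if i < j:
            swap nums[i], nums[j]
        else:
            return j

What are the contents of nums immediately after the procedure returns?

pivot = nums[0] = 4; i = -1, j = 11
j→9 (nums[9]=2≤4), i→0 (nums[0]=4≥4); i<j, swap → [2,5,2,5,5,7,7,5,7,4,6]
j→2 (nums[2]=2≤4), i→1 (nums[1]=5≥4); i<j, swap → [2,2,5,5,5,7,7,5,7,4,6]
j→1, i→2; i≥j, return j=1. nums = [2,2,5,5,5,7,7,5,7,4,6]

[2,2,5,5,5,7,7,5,7,4,6]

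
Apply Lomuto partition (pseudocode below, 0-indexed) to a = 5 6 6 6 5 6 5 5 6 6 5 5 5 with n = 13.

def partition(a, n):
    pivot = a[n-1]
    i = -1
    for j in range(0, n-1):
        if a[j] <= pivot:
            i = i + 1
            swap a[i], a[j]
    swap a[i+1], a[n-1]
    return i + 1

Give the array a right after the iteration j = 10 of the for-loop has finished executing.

pivot=5, i=-1
j=0: 5≤5, i=0, swap(0,0) ⇒ 5 6 6 6 5 6 5 5 6 6 5 5 5
j=1: 6>5, skip
j=2: 6>5, skip
j=3: 6>5, skip
j=4: 5≤5, i=1, swap(1,4) ⇒ 5 5 6 6 6 6 5 5 6 6 5 5 5
j=5: 6>5, skip
j=6: 5≤5, i=2, swap(2,6) ⇒ 5 5 5 6 6 6 6 5 6 6 5 5 5
j=7: 5≤5, i=3, swap(3,7) ⇒ 5 5 5 5 6 6 6 6 6 6 5 5 5
j=8: 6>5, skip
j=9: 6>5, skip
j=10: 5≤5, i=4, swap(4,10) ⇒ 5 5 5 5 5 6 6 6 6 6 6 5 5
(after j=10) a = 5 5 5 5 5 6 6 6 6 6 6 5 5

5 5 5 5 5 6 6 6 6 6 6 5 5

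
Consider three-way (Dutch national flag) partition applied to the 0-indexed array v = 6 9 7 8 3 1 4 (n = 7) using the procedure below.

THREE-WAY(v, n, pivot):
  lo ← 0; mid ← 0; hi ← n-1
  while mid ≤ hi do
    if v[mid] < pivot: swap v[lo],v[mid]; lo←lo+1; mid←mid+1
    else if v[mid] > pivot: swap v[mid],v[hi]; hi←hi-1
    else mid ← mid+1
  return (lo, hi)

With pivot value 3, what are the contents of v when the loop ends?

pivot = 3; lo=0, mid=0, hi=6
v[mid]=6>3: swap v[0],v[6]; hi=5 → 4 9 7 8 3 1 6
v[mid]=4>3: swap v[0],v[5]; hi=4 → 1 9 7 8 3 4 6
v[mid]=1<3: swap v[0],v[0]; lo=1,mid=1 → 1 9 7 8 3 4 6
v[mid]=9>3: swap v[1],v[4]; hi=3 → 1 3 7 8 9 4 6
v[mid]=3=3: mid=2
v[mid]=7>3: swap v[2],v[3]; hi=2 → 1 3 8 7 9 4 6
v[mid]=8>3: swap v[2],v[2]; hi=1 → 1 3 8 7 9 4 6
end: lo=1, hi=1; v = 1 3 8 7 9 4 6

1 3 8 7 9 4 6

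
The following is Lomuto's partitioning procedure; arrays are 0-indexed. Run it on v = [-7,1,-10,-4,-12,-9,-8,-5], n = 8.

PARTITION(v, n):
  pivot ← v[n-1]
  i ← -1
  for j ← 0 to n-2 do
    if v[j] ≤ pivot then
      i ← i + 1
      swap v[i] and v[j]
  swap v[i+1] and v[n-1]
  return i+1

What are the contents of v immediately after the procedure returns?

[-7,-10,-12,-9,-8,-5,1,-4]

pivot = v[7] = -5; i = -1
j=0: v[0]=-7 ≤ -5 → i=0, swap v[0],v[0] (no change) → [-7,1,-10,-4,-12,-9,-8,-5]
j=1: v[1]=1 > -5 → no swap
j=2: v[2]=-10 ≤ -5 → i=1, swap v[1],v[2] → [-7,-10,1,-4,-12,-9,-8,-5]
j=3: v[3]=-4 > -5 → no swap
j=4: v[4]=-12 ≤ -5 → i=2, swap v[2],v[4] → [-7,-10,-12,-4,1,-9,-8,-5]
j=5: v[5]=-9 ≤ -5 → i=3, swap v[3],v[5] → [-7,-10,-12,-9,1,-4,-8,-5]
j=6: v[6]=-8 ≤ -5 → i=4, swap v[4],v[6] → [-7,-10,-12,-9,-8,-4,1,-5]
final swap v[5],v[7] → [-7,-10,-12,-9,-8,-5,1,-4]; return 5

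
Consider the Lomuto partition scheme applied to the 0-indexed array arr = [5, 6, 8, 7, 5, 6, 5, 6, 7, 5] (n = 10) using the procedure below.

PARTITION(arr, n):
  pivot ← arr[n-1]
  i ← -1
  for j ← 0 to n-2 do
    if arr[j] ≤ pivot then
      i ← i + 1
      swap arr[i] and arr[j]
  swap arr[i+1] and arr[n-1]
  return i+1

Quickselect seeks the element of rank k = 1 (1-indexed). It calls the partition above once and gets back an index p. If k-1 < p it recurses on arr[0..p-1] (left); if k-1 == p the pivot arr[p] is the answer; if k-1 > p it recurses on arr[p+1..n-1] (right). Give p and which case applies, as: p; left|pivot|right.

pivot = arr[9] = 5; i = -1
j=0: arr[0]=5 ≤ 5 → i=0, swap arr[0],arr[0] (no change) → [5, 6, 8, 7, 5, 6, 5, 6, 7, 5]
j=1: arr[1]=6 > 5 → no swap
j=2: arr[2]=8 > 5 → no swap
j=3: arr[3]=7 > 5 → no swap
j=4: arr[4]=5 ≤ 5 → i=1, swap arr[1],arr[4] → [5, 5, 8, 7, 6, 6, 5, 6, 7, 5]
j=5: arr[5]=6 > 5 → no swap
j=6: arr[6]=5 ≤ 5 → i=2, swap arr[2],arr[6] → [5, 5, 5, 7, 6, 6, 8, 6, 7, 5]
j=7: arr[7]=6 > 5 → no swap
j=8: arr[8]=7 > 5 → no swap
final swap arr[3],arr[9] → [5, 5, 5, 5, 6, 6, 8, 6, 7, 7]; return 3
p = 3; k-1 = 0 < 3 ⇒ left

3; left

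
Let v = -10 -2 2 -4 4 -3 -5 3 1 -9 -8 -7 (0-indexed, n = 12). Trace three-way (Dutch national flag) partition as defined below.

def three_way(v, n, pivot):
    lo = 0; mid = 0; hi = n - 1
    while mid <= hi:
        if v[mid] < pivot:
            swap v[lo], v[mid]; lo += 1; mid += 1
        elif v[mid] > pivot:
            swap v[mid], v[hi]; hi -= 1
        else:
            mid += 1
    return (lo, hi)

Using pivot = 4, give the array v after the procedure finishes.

-10 -2 2 -4 -3 -5 3 1 -9 -8 -7 4

lo=0 mid=0 hi=11
-10<4: swap(0,0), lo=1 mid=1 ⇒ -10 -2 2 -4 4 -3 -5 3 1 -9 -8 -7
-2<4: swap(1,1), lo=2 mid=2 ⇒ -10 -2 2 -4 4 -3 -5 3 1 -9 -8 -7
2<4: swap(2,2), lo=3 mid=3 ⇒ -10 -2 2 -4 4 -3 -5 3 1 -9 -8 -7
-4<4: swap(3,3), lo=4 mid=4 ⇒ -10 -2 2 -4 4 -3 -5 3 1 -9 -8 -7
4=4: mid=5
-3<4: swap(4,5), lo=5 mid=6 ⇒ -10 -2 2 -4 -3 4 -5 3 1 -9 -8 -7
-5<4: swap(5,6), lo=6 mid=7 ⇒ -10 -2 2 -4 -3 -5 4 3 1 -9 -8 -7
3<4: swap(6,7), lo=7 mid=8 ⇒ -10 -2 2 -4 -3 -5 3 4 1 -9 -8 -7
1<4: swap(7,8), lo=8 mid=9 ⇒ -10 -2 2 -4 -3 -5 3 1 4 -9 -8 -7
-9<4: swap(8,9), lo=9 mid=10 ⇒ -10 -2 2 -4 -3 -5 3 1 -9 4 -8 -7
-8<4: swap(9,10), lo=10 mid=11 ⇒ -10 -2 2 -4 -3 -5 3 1 -9 -8 4 -7
-7<4: swap(10,11), lo=11 mid=12 ⇒ -10 -2 2 -4 -3 -5 3 1 -9 -8 -7 4
done. lo=11 hi=11; v=-10 -2 2 -4 -3 -5 3 1 -9 -8 -7 4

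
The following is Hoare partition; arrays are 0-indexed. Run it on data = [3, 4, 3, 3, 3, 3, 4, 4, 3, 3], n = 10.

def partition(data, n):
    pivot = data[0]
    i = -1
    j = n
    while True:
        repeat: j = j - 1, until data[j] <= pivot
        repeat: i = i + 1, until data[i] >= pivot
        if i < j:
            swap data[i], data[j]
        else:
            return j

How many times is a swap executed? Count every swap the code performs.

4

pivot = data[0] = 3; i = -1, j = 10
j→9 (data[9]=3≤3), i→0 (data[0]=3≥3); i<j, swap → [3, 4, 3, 3, 3, 3, 4, 4, 3, 3]
j→8 (data[8]=3≤3), i→1 (data[1]=4≥3); i<j, swap → [3, 3, 3, 3, 3, 3, 4, 4, 4, 3]
j→5 (data[5]=3≤3), i→2 (data[2]=3≥3); i<j, swap → [3, 3, 3, 3, 3, 3, 4, 4, 4, 3]
j→4 (data[4]=3≤3), i→3 (data[3]=3≥3); i<j, swap → [3, 3, 3, 3, 3, 3, 4, 4, 4, 3]
j→3, i→4; i≥j, return j=3. data = [3, 3, 3, 3, 3, 3, 4, 4, 4, 3]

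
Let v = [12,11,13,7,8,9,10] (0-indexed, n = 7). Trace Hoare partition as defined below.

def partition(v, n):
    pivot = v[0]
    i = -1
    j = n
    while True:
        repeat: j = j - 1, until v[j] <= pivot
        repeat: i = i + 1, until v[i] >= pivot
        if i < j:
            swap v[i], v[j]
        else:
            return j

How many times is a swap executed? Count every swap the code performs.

2

pivot = v[0] = 12; i = -1, j = 7
j→6 (v[6]=10≤12), i→0 (v[0]=12≥12); i<j, swap → [10,11,13,7,8,9,12]
j→5 (v[5]=9≤12), i→2 (v[2]=13≥12); i<j, swap → [10,11,9,7,8,13,12]
j→4, i→5; i≥j, return j=4. v = [10,11,9,7,8,13,12]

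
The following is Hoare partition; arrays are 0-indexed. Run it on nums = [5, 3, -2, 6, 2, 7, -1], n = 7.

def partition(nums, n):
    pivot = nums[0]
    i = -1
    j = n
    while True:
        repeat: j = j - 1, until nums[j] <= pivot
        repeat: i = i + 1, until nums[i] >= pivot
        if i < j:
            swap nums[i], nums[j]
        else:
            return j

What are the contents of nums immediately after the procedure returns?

[-1, 3, -2, 2, 6, 7, 5]

pivot = nums[0] = 5; i = -1, j = 7
j→6 (nums[6]=-1≤5), i→0 (nums[0]=5≥5); i<j, swap → [-1, 3, -2, 6, 2, 7, 5]
j→4 (nums[4]=2≤5), i→3 (nums[3]=6≥5); i<j, swap → [-1, 3, -2, 2, 6, 7, 5]
j→3, i→4; i≥j, return j=3. nums = [-1, 3, -2, 2, 6, 7, 5]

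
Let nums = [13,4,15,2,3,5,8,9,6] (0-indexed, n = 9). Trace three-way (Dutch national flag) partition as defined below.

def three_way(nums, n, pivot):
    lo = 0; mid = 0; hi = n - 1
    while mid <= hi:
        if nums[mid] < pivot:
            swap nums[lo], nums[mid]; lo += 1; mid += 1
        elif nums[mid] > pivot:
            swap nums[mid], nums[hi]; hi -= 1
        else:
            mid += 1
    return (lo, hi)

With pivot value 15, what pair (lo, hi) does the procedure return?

(8, 8)

pivot = 15; lo=0, mid=0, hi=8
nums[mid]=13<15: swap nums[0],nums[0]; lo=1,mid=1 → [13,4,15,2,3,5,8,9,6]
nums[mid]=4<15: swap nums[1],nums[1]; lo=2,mid=2 → [13,4,15,2,3,5,8,9,6]
nums[mid]=15=15: mid=3
nums[mid]=2<15: swap nums[2],nums[3]; lo=3,mid=4 → [13,4,2,15,3,5,8,9,6]
nums[mid]=3<15: swap nums[3],nums[4]; lo=4,mid=5 → [13,4,2,3,15,5,8,9,6]
nums[mid]=5<15: swap nums[4],nums[5]; lo=5,mid=6 → [13,4,2,3,5,15,8,9,6]
nums[mid]=8<15: swap nums[5],nums[6]; lo=6,mid=7 → [13,4,2,3,5,8,15,9,6]
nums[mid]=9<15: swap nums[6],nums[7]; lo=7,mid=8 → [13,4,2,3,5,8,9,15,6]
nums[mid]=6<15: swap nums[7],nums[8]; lo=8,mid=9 → [13,4,2,3,5,8,9,6,15]
end: lo=8, hi=8; nums = [13,4,2,3,5,8,9,6,15]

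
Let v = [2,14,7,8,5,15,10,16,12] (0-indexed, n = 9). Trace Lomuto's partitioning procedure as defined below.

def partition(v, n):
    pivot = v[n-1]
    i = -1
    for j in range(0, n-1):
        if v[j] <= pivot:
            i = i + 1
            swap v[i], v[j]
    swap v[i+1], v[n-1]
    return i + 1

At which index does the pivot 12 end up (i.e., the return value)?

pivot = v[8] = 12; i = -1
j=0: v[0]=2 ≤ 12 → i=0, swap v[0],v[0] (no change) → [2,14,7,8,5,15,10,16,12]
j=1: v[1]=14 > 12 → no swap
j=2: v[2]=7 ≤ 12 → i=1, swap v[1],v[2] → [2,7,14,8,5,15,10,16,12]
j=3: v[3]=8 ≤ 12 → i=2, swap v[2],v[3] → [2,7,8,14,5,15,10,16,12]
j=4: v[4]=5 ≤ 12 → i=3, swap v[3],v[4] → [2,7,8,5,14,15,10,16,12]
j=5: v[5]=15 > 12 → no swap
j=6: v[6]=10 ≤ 12 → i=4, swap v[4],v[6] → [2,7,8,5,10,15,14,16,12]
j=7: v[7]=16 > 12 → no swap
final swap v[5],v[8] → [2,7,8,5,10,12,14,16,15]; return 5

5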